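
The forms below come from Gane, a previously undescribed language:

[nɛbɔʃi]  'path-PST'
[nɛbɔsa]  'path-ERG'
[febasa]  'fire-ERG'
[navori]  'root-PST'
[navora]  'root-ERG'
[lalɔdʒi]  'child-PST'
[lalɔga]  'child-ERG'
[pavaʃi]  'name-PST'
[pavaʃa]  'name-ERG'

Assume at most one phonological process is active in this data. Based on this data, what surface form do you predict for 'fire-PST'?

[febaʃi]

The root 'path' surfaces as [nɛbɔʃi] and [nɛbɔsa], with a stem-final [ʃ] ~ [s] alternation.
If /ʃ/ were underlying and a rule turned it into [s] before the ERG suffix, 'name' would also alternate; but it has [ʃ] in both [pavaʃi] and [pavaʃa].
So /s/ is underlying, and a rule of palatalization before a front vowel — /g/ and /s/ become palato-alveolar [dʒ] and [ʃ] before a front vowel — gives [ʃ].
The one attested form of 'fire', [febasa], shows underlying /febas/. Applying the same rule before a front vowel gives [febaʃi].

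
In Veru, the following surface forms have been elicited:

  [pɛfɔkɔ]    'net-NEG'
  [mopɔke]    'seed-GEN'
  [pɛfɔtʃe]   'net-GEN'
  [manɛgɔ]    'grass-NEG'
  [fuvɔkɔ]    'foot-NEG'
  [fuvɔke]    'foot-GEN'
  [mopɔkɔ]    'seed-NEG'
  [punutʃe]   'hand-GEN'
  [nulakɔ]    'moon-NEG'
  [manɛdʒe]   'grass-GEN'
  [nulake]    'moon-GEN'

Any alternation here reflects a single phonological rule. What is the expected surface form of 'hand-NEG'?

[punukɔ]

'net' shows [tʃ] ~ [k] at the end of the stem ([pɛfɔtʃe] vs [pɛfɔkɔ]).
Compare 'moon', with invariant [k] in [nulake] and [nulakɔ]: an analysis with underlying /k/ and a rule producing [tʃ] before the GEN suffix would wrongly predict alternation here too.
The alternation reflects depalatalization: palato-alveolar /tʃ/ and /dʒ/ become [k] and [g] when no front vowel follows. /tʃ/ is underlying.
The one attested form of 'hand', [punutʃe], shows underlying /punutʃ/. Applying the same rule when no front vowel follows gives [punukɔ].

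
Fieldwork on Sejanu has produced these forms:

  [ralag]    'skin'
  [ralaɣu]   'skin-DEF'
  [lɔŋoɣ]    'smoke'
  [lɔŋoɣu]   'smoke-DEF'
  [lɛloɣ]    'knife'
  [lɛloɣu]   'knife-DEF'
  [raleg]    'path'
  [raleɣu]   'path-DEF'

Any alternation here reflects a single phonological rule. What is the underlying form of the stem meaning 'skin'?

The root 'skin' surfaces as [ralag] and [ralaɣu], with a stem-final [g] ~ [ɣ] alternation.
The stem 'smoke' ([lɔŋoɣ], [lɔŋoɣu]) shows [ɣ] unchanged in both environments, so [ɣ] cannot be basic with [g] derived in isolation.
The underlying segment must be /g/; voiced stops become fricatives between vowels, yielding [ɣ] there.

/ralag/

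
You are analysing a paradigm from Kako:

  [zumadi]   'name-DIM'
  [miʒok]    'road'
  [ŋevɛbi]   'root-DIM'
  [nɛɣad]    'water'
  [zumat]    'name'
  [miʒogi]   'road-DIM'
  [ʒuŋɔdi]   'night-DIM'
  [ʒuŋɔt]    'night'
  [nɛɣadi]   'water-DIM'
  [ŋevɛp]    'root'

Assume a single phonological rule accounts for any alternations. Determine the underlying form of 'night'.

'night' shows [d] ~ [t] at the end of the stem ([ʒuŋɔdi] vs [ʒuŋɔt]).
But 'water' keeps [d] in both environments ([nɛɣadi], [nɛɣad]), so there is no rule changing /d/ to [t] in isolation.
Therefore /t/ is basic and [d] is derived by intervocalic voicing (voiceless stops become voiced between vowels).
Hence 'night' is /ʒuŋɔt/ underlyingly.

/ʒuŋɔt/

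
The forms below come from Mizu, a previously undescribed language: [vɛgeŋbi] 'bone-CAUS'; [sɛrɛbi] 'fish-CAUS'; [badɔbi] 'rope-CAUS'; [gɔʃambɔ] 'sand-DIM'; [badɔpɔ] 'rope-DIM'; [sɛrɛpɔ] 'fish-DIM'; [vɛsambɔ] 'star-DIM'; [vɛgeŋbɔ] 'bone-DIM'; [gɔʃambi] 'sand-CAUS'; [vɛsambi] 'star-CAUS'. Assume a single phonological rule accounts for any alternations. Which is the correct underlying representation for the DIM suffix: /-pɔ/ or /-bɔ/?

The DIM morpheme has two allomorphs, [-bɔ] and [-pɔ].
The CAUS suffix, which begins with [b], is invariant after every stem; so [b] is not altered by any rule here.
So the underlying form is /-pɔ/, and voiceless stops become voiced after a nasal.

/-pɔ/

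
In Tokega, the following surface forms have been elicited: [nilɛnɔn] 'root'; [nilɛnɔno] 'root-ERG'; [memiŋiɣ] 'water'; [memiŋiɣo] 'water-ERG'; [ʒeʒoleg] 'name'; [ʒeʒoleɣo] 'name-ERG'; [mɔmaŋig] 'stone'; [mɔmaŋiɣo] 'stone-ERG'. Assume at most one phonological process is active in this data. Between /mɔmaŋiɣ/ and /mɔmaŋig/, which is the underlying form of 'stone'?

/mɔmaŋig/

The stem for 'stone' ends in [g] in [mɔmaŋig] but [ɣ] in [mɔmaŋiɣo].
Compare 'water', with invariant [ɣ] in [memiŋiɣ] and [memiŋiɣo]: an analysis with underlying /ɣ/ and a rule producing [g] in isolation would wrongly predict alternation here too.
The alternation reflects intervocalic spirantization: voiced stops become fricatives between vowels. /g/ is underlying.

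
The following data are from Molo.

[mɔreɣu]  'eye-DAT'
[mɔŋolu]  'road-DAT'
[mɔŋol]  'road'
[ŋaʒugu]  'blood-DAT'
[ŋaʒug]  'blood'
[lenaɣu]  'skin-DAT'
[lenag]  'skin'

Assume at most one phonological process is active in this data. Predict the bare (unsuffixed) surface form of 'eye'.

'skin' shows [ɣ] ~ [g] at the end of the stem ([lenaɣu] vs [lenag]).
The stem 'blood' ([ŋaʒugu], [ŋaʒug]) shows [g] unchanged in both environments, so [g] cannot be basic with [ɣ] derived before the DAT suffix.
The underlying segment must be /ɣ/; voiced fricatives become stops word-finally, yielding [g] there.
From [mɔreɣu] the stem 'eye' is /mɔreɣ/; word-finally this yields [mɔreg].

[mɔreg]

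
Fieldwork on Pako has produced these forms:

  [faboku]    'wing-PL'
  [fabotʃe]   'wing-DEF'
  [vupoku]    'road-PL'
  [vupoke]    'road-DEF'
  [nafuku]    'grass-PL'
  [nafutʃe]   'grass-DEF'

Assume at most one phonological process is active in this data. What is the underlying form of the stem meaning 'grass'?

The root 'grass' surfaces as [nafuku] and [nafutʃe], with a stem-final [k] ~ [tʃ] alternation.
Compare 'road', with invariant [k] in [vupoku] and [vupoke]: an analysis with underlying /k/ and a rule producing [tʃ] before the DEF suffix would wrongly predict alternation here too.
Therefore /tʃ/ is basic and [k] is derived by depalatalization (palato-alveolar /tʃ/ becomes [k] when no front vowel follows).

/nafutʃ/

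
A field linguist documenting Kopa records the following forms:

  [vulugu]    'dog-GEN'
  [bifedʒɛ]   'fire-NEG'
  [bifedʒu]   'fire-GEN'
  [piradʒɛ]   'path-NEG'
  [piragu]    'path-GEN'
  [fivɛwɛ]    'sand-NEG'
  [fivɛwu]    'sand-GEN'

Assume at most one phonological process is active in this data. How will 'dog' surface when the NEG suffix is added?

[vuludʒɛ]

In [piradʒɛ] and [piragu] the final segment of 'path' alternates: [dʒ] ~ [g].
Compare 'fire', with invariant [dʒ] in [bifedʒɛ] and [bifedʒu]: an analysis with underlying /dʒ/ and a rule producing [g] before the GEN suffix would wrongly predict alternation here too.
So /g/ is underlying, and a rule of palatalization before a front vowel — /g/ becomes palato-alveolar [dʒ] before a front vowel — gives [dʒ].
From [vulugu] the stem 'dog' is /vulug/; before a front vowel this yields [vuludʒɛ].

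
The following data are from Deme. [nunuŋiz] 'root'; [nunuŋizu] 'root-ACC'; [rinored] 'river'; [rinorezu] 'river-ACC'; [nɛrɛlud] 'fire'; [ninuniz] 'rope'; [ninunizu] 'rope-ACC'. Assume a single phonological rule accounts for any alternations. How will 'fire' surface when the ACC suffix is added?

[nɛrɛluzu]

In [rinored] and [rinorezu] the final segment of 'river' alternates: [d] ~ [z].
If /z/ were underlying and a rule turned it into [d] in isolation, 'root' would also alternate; but it has [z] in both [nunuŋiz] and [nunuŋizu].
So /d/ is underlying, and a rule of intervocalic spirantization — voiced stops become fricatives between vowels — gives [z].
The one attested form of 'fire', [nɛrɛlud], shows underlying /nɛrɛlud/. Applying the same rule between vowels gives [nɛrɛluzu].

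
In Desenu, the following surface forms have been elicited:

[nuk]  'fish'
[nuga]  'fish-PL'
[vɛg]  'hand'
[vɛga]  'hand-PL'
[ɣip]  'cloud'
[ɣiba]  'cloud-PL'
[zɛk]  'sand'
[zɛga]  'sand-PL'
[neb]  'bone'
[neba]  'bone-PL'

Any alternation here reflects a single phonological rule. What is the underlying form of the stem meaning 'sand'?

/zɛk/

The stem for 'sand' ends in [k] in [zɛk] but [g] in [zɛga].
If /g/ were underlying and a rule turned it into [k] in isolation, 'hand' would also alternate; but it has [g] in both [vɛg] and [vɛga].
The alternation reflects intervocalic voicing: voiceless stops become voiced between vowels. /k/ is underlying.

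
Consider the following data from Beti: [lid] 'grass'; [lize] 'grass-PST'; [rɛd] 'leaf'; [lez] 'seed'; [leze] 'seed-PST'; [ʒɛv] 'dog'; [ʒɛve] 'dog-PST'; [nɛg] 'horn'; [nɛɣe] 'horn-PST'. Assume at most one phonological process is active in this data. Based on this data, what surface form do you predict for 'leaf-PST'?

[rɛze]

'grass' shows [d] ~ [z] at the end of the stem ([lid] vs [lize]).
Compare 'seed', with invariant [z] in [lez] and [leze]: an analysis with underlying /z/ and a rule producing [d] in isolation would wrongly predict alternation here too.
Therefore /d/ is basic and [z] is derived by intervocalic spirantization (voiced stops become fricatives between vowels).
From [rɛd] the stem 'leaf' is /rɛd/; between vowels this yields [rɛze].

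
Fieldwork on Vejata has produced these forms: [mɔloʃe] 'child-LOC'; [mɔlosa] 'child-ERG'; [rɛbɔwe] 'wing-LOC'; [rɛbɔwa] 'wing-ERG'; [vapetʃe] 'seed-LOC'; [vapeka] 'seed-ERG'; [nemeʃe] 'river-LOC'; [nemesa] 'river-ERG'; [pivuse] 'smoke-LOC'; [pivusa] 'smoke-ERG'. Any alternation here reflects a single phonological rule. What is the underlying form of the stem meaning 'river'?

The stem for 'river' ends in [ʃ] in [nemeʃe] but [s] in [nemesa].
The stem 'smoke' ([pivuse], [pivusa]) shows [s] unchanged in both environments, so [s] cannot be basic with [ʃ] derived before the LOC suffix.
So /ʃ/ is underlying, and a rule of depalatalization — palato-alveolar /tʃ/ and /ʃ/ become [k] and [s] when no front vowel follows — gives [s].
Hence 'river' is /nemeʃ/ underlyingly.

/nemeʃ/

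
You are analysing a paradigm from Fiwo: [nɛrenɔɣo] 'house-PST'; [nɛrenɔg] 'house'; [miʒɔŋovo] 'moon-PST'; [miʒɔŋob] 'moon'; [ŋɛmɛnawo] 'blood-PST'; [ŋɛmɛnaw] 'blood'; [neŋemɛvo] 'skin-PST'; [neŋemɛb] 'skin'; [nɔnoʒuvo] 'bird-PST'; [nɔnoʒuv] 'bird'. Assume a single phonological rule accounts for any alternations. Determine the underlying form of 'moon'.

/miʒɔŋob/

The stem for 'moon' ends in [v] in [miʒɔŋovo] but [b] in [miʒɔŋob].
Compare 'bird', with invariant [v] in [nɔnoʒuvo] and [nɔnoʒuv]: an analysis with underlying /v/ and a rule producing [b] in isolation would wrongly predict alternation here too.
So /b/ is underlying, and a rule of intervocalic spirantization — voiced stops become fricatives between vowels — gives [v].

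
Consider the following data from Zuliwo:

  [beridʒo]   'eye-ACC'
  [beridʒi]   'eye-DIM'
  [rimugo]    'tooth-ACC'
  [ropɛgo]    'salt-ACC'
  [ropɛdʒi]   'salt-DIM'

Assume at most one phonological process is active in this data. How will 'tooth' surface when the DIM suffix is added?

[rimudʒi]

The stem for 'salt' ends in [g] in [ropɛgo] but [dʒ] in [ropɛdʒi].
But 'eye' keeps [dʒ] in both environments ([beridʒo], [beridʒi]), so there is no rule changing /dʒ/ to [g] before the ACC suffix.
The underlying segment must be /g/; /g/ becomes palato-alveolar [dʒ] before a front vowel, yielding [dʒ] there.
The one attested form of 'tooth', [rimugo], shows underlying /rimug/. Applying the same rule before a front vowel gives [rimudʒi].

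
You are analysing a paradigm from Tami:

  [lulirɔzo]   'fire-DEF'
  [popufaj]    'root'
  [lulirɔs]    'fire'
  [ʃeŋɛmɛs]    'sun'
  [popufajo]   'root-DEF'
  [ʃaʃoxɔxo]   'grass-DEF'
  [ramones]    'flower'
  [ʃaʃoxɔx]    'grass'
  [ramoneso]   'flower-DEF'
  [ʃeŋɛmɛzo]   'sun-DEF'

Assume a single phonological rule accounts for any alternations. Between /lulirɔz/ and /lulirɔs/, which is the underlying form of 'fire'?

/lulirɔz/

'fire' shows [s] ~ [z] at the end of the stem ([lulirɔs] vs [lulirɔzo]).
If /s/ were underlying and a rule turned it into [z] before the DEF suffix, 'flower' would also alternate; but it has [s] in both [ramones] and [ramoneso].
Therefore /z/ is basic and [s] is derived by word-final obstruent devoicing (voiced obstruents become voiceless word-finally).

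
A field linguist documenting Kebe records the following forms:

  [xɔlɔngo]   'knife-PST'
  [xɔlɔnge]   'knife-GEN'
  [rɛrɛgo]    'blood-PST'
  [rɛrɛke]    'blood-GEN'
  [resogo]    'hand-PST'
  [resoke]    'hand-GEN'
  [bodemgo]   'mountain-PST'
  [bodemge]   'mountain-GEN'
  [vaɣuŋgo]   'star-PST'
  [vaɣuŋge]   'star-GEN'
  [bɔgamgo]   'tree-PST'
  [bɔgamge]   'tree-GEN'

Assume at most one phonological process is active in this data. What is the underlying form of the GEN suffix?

The GEN suffix surfaces as [-ge] and [-ke], depending on the final segment of the stem.
The PST suffix, which begins with [g], is invariant after every stem; so [g] is not altered by any rule here.
So the underlying form is /-ke/, and voiceless stops become voiced after a nasal.

/-ke/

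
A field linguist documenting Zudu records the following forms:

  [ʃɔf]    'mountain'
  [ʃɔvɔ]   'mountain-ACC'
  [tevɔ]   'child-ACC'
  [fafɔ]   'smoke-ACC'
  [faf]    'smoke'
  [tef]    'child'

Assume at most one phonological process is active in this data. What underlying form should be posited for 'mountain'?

The root 'mountain' surfaces as [ʃɔvɔ] and [ʃɔf], with a stem-final [v] ~ [f] alternation.
But 'smoke' keeps [f] in both environments ([fafɔ], [faf]), so there is no rule changing /f/ to [v] before the ACC suffix.
The alternation reflects word-final obstruent devoicing: voiced obstruents become voiceless word-finally. /v/ is underlying.
Hence 'mountain' is /ʃɔv/ underlyingly.

/ʃɔv/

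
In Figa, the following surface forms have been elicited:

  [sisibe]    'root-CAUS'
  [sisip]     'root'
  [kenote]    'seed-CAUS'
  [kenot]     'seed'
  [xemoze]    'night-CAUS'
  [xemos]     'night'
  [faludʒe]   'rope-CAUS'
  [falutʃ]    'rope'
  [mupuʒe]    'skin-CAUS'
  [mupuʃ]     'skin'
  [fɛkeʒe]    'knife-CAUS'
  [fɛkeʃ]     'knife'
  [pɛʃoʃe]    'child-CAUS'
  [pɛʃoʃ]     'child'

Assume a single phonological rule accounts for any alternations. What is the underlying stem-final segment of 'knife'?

'knife' shows [ʒ] ~ [ʃ] at the end of the stem ([fɛkeʒe] vs [fɛkeʃ]).
If /ʃ/ were underlying and a rule turned it into [ʒ] before the CAUS suffix, 'child' would also alternate; but it has [ʃ] in both [pɛʃoʃe] and [pɛʃoʃ].
The alternation reflects word-final obstruent devoicing: voiced obstruents become voiceless word-finally. /ʒ/ is underlying.

/ʒ/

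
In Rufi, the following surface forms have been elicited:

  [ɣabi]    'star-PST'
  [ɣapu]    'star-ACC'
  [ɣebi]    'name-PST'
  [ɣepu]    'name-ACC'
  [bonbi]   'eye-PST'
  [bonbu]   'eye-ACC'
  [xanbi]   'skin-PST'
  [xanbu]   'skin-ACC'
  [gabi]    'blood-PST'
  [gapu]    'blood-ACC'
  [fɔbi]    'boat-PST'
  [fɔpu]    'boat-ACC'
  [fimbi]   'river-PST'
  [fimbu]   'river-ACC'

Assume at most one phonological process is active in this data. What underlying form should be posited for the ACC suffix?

The ACC suffix surfaces as [-bu] and [-pu], depending on the final segment of the stem.
The PST suffix, which begins with [b], is invariant after every stem; so [b] is not altered by any rule here.
The ACC suffix is therefore /-pu/ underlyingly, with post-nasal voicing: voiceless stops become voiced after a nasal.

/-pu/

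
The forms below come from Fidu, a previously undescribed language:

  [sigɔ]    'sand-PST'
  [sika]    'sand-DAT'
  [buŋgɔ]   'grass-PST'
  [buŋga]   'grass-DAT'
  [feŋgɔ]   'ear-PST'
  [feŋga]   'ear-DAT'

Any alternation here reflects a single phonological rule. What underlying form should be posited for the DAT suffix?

/-ka/

The DAT suffix surfaces as [-ga] and [-ka], depending on the final segment of the stem.
The PST suffix, which begins with [g], is invariant after every stem; so [g] is not altered by any rule here.
So the underlying form is /-ka/, and voiceless stops become voiced after a nasal.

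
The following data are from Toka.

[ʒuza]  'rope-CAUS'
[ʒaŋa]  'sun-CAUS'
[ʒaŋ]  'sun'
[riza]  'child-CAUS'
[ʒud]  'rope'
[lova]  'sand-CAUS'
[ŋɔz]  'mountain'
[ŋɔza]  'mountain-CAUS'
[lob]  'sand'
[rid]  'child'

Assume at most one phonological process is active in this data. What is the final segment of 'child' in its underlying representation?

/d/

'child' shows [d] ~ [z] at the end of the stem ([rid] vs [riza]).
If /z/ were underlying and a rule turned it into [d] in isolation, 'mountain' would also alternate; but it has [z] in both [ŋɔz] and [ŋɔza].
The underlying segment must be /d/; voiced stops become fricatives between vowels, yielding [z] there.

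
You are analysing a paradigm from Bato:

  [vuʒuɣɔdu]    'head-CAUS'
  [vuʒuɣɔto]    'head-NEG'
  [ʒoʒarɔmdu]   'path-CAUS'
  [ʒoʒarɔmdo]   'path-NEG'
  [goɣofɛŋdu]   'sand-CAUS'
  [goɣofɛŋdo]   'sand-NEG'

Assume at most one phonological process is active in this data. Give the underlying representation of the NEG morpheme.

The NEG suffix surfaces as [-do] and [-to], depending on the final segment of the stem.
By contrast the CAUS suffix keeps its initial [d] throughout — that segment must be underlying.
The NEG suffix is therefore /-to/ underlyingly, with post-nasal voicing: voiceless stops become voiced after a nasal.

/-to/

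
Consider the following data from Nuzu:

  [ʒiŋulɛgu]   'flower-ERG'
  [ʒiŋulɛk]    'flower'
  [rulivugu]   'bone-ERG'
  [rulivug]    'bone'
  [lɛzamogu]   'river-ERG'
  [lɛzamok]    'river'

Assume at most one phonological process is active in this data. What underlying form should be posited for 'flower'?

/ʒiŋulɛk/

'flower' shows [g] ~ [k] at the end of the stem ([ʒiŋulɛgu] vs [ʒiŋulɛk]).
If /g/ were underlying and a rule turned it into [k] in isolation, 'bone' would also alternate; but it has [g] in both [rulivugu] and [rulivug].
The underlying segment must be /k/; voiceless stops become voiced between vowels, yielding [g] there.
So 'flower' = /ʒiŋulɛk/.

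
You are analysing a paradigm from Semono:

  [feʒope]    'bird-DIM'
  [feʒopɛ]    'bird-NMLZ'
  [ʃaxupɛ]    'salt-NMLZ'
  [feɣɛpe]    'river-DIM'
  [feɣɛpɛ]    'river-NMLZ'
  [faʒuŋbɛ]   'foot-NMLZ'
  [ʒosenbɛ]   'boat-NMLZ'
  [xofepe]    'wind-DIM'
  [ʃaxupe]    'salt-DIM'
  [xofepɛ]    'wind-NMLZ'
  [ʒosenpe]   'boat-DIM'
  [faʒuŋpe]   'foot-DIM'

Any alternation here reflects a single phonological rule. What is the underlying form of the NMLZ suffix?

/-bɛ/

The NMLZ morpheme has two allomorphs, [-bɛ] and [-pɛ].
By contrast the DIM suffix keeps its initial [p] throughout — that segment must be underlying.
So the underlying form is /-bɛ/, and voiced stops become voiceless after a vowel.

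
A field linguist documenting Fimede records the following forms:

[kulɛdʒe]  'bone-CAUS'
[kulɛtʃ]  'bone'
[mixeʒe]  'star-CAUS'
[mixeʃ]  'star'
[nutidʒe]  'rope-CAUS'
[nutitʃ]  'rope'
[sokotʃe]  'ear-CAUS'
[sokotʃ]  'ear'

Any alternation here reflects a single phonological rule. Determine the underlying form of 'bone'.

/kulɛdʒ/

In [kulɛdʒe] and [kulɛtʃ] the final segment of 'bone' alternates: [dʒ] ~ [tʃ].
The stem 'ear' ([sokotʃe], [sokotʃ]) shows [tʃ] unchanged in both environments, so [tʃ] cannot be basic with [dʒ] derived before the CAUS suffix.
Therefore /dʒ/ is basic and [tʃ] is derived by word-final obstruent devoicing (voiced obstruents become voiceless word-finally).
The underlying form of 'bone' is therefore /kulɛdʒ/.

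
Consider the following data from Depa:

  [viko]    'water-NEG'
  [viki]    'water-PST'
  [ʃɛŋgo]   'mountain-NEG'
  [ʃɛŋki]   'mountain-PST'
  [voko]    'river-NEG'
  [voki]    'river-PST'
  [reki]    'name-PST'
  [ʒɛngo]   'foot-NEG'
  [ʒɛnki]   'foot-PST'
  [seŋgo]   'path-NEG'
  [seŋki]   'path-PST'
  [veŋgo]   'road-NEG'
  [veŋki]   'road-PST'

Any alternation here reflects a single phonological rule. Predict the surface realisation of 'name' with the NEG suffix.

[reko]

The NEG morpheme has two allomorphs, [-go] and [-ko].
By contrast the PST suffix keeps its initial [k] throughout — that segment must be underlying.
So the underlying form is /-go/, and voiced stops become voiceless after a vowel.
After 'name', which ends in a vowel, the suffix surfaces as [-ko], giving [reko].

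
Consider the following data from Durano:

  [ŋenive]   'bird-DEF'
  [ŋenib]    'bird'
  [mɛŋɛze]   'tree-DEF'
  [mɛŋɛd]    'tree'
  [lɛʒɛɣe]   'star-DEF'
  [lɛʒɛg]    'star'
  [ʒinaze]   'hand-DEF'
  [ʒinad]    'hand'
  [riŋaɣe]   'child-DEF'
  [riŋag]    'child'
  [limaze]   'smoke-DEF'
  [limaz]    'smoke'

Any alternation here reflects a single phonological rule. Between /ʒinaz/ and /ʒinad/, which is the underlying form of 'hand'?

/ʒinad/

'hand' shows [z] ~ [d] at the end of the stem ([ʒinaze] vs [ʒinad]).
But 'smoke' keeps [z] in both environments ([limaze], [limaz]), so there is no rule changing /z/ to [d] in isolation.
So /d/ is underlying, and a rule of intervocalic spirantization — voiced stops become fricatives between vowels — gives [z].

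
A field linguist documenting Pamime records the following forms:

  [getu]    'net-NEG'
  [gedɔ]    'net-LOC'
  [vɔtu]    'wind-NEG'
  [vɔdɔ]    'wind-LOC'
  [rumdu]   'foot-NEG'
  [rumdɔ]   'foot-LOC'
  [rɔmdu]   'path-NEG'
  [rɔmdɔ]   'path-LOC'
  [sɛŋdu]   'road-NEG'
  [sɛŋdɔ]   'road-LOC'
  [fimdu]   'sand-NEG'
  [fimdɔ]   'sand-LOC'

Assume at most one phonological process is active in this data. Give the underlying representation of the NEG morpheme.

/-tu/

The NEG suffix surfaces as [-du] and [-tu], depending on the final segment of the stem.
By contrast the LOC suffix keeps its initial [d] throughout — that segment must be underlying.
The NEG suffix is therefore /-tu/ underlyingly, with post-nasal voicing: voiceless stops become voiced after a nasal.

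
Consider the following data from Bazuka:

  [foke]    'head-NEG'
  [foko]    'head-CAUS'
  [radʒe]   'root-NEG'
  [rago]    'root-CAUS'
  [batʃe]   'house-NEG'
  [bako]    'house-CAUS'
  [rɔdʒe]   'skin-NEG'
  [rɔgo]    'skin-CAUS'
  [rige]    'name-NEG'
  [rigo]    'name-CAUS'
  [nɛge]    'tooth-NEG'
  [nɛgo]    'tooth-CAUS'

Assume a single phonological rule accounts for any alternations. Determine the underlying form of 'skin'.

The stem for 'skin' ends in [dʒ] in [rɔdʒe] but [g] in [rɔgo].
Compare 'tooth', with invariant [g] in [nɛge] and [nɛgo]: an analysis with underlying /g/ and a rule producing [dʒ] before the NEG suffix would wrongly predict alternation here too.
The underlying segment must be /dʒ/; palato-alveolar /tʃ/ and /dʒ/ become [k] and [g] when no front vowel follows, yielding [g] there.

/rɔdʒ/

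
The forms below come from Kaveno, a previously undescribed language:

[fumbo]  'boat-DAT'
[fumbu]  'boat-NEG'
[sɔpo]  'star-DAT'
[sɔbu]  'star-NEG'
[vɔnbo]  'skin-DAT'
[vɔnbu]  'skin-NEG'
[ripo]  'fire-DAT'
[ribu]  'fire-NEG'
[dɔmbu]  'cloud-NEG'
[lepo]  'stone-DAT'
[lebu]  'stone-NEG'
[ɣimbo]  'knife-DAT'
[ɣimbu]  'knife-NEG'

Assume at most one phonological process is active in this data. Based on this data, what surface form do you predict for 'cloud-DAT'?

The DAT suffix surfaces as [-bo] and [-po], depending on the final segment of the stem.
The NEG suffix, which begins with [b], is invariant after every stem; so [b] is not altered by any rule here.
So the underlying form is /-po/, and voiceless stops become voiced after a nasal.
After 'cloud', which ends in a nasal, the suffix surfaces as [-bo], giving [dɔmbo].

[dɔmbo]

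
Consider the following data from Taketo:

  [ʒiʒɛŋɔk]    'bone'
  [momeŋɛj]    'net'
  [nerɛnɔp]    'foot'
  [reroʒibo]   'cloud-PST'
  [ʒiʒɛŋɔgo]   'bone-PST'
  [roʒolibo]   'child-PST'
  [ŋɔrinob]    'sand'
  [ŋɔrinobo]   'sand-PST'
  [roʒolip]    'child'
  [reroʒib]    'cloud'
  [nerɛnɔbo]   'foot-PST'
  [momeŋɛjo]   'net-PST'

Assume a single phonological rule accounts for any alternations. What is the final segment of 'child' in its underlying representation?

The stem for 'child' ends in [p] in [roʒolip] but [b] in [roʒolibo].
Compare 'sand', with invariant [b] in [ŋɔrinob] and [ŋɔrinobo]: an analysis with underlying /b/ and a rule producing [p] in isolation would wrongly predict alternation here too.
The alternation reflects intervocalic voicing: voiceless stops become voiced between vowels. /p/ is underlying.

/p/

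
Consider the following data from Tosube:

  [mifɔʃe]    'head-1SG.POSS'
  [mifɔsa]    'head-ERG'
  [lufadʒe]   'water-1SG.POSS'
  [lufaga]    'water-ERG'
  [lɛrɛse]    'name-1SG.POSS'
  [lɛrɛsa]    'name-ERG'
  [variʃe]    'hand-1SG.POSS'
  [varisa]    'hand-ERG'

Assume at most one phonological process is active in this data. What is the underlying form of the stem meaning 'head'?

/mifɔʃ/

In [mifɔʃe] and [mifɔsa] the final segment of 'head' alternates: [ʃ] ~ [s].
If /s/ were underlying and a rule turned it into [ʃ] before the 1SG.POSS suffix, 'name' would also alternate; but it has [s] in both [lɛrɛse] and [lɛrɛsa].
The alternation reflects depalatalization: palato-alveolar /dʒ/ and /ʃ/ become [g] and [s] when no front vowel follows. /ʃ/ is underlying.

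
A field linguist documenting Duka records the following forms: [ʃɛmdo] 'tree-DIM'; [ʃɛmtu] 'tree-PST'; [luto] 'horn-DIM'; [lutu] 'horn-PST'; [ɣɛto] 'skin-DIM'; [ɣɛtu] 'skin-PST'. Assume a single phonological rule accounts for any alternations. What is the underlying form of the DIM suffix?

The DIM morpheme has two allomorphs, [-do] and [-to].
By contrast the PST suffix keeps its initial [t] throughout — that segment must be underlying.
The DIM suffix is therefore /-do/ underlyingly, with post-vocalic devoicing: voiced stops become voiceless after a vowel.

/-do/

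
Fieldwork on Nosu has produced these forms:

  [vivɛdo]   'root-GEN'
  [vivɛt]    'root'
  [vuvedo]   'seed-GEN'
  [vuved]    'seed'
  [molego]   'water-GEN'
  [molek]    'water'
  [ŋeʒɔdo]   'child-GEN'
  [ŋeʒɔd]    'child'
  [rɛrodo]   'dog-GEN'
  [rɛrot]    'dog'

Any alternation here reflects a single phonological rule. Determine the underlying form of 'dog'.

/rɛrot/

The stem for 'dog' ends in [d] in [rɛrodo] but [t] in [rɛrot].
If /d/ were underlying and a rule turned it into [t] in isolation, 'child' would also alternate; but it has [d] in both [ŋeʒɔdo] and [ŋeʒɔd].
Therefore /t/ is basic and [d] is derived by intervocalic voicing (voiceless stops become voiced between vowels).
Hence 'dog' is /rɛrot/ underlyingly.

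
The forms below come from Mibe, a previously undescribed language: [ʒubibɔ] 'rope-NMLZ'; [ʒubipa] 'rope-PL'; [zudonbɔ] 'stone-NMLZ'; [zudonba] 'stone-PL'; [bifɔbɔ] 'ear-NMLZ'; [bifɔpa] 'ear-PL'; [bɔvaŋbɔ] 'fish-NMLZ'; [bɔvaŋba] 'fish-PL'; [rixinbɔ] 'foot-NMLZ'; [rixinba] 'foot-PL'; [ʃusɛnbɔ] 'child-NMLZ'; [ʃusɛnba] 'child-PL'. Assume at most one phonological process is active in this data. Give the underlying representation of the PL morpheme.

The PL suffix surfaces as [-ba] and [-pa], depending on the final segment of the stem.
The NMLZ suffix, which begins with [b], is invariant after every stem; so [b] is not altered by any rule here.
So the underlying form is /-pa/, and voiceless stops become voiced after a nasal.

/-pa/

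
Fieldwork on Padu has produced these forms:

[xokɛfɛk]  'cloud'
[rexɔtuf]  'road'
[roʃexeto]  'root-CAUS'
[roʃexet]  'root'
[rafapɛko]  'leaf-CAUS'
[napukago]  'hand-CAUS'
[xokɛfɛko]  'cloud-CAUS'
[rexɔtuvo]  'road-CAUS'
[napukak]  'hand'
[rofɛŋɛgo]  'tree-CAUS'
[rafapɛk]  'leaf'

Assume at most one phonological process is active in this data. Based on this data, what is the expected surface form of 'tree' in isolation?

[rofɛŋɛk]

'hand' shows [k] ~ [g] at the end of the stem ([napukak] vs [napukago]).
But 'cloud' keeps [k] in both environments ([xokɛfɛk], [xokɛfɛko]), so there is no rule changing /k/ to [g] before the CAUS suffix.
The underlying segment must be /g/; voiced obstruents become voiceless word-finally, yielding [k] there.
The one attested form of 'tree', [rofɛŋɛgo], shows underlying /rofɛŋɛg/. Applying the same rule word-finally gives [rofɛŋɛk].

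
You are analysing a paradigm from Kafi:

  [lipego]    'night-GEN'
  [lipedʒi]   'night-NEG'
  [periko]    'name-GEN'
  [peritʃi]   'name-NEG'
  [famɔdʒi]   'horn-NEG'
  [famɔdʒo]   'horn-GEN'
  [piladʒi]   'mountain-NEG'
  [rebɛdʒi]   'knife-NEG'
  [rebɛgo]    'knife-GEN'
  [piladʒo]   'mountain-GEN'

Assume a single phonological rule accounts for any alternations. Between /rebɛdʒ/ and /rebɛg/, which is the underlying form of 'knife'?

/rebɛg/

'knife' shows [dʒ] ~ [g] at the end of the stem ([rebɛdʒi] vs [rebɛgo]).
Compare 'horn', with invariant [dʒ] in [famɔdʒi] and [famɔdʒo]: an analysis with underlying /dʒ/ and a rule producing [g] before the GEN suffix would wrongly predict alternation here too.
The alternation reflects palatalization before a front vowel: /k/ and /g/ become palato-alveolar [tʃ] and [dʒ] before a front vowel. /g/ is underlying.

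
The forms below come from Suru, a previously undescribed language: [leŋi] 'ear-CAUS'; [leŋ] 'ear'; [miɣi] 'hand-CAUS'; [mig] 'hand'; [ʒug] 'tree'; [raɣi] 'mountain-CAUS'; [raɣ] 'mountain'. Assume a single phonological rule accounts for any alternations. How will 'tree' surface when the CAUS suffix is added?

'hand' shows [ɣ] ~ [g] at the end of the stem ([miɣi] vs [mig]).
Compare 'mountain', with invariant [ɣ] in [raɣi] and [raɣ]: an analysis with underlying /ɣ/ and a rule producing [g] in isolation would wrongly predict alternation here too.
So /g/ is underlying, and a rule of intervocalic spirantization — voiced stops become fricatives between vowels — gives [ɣ].
The one attested form of 'tree', [ʒug], shows underlying /ʒug/. Applying the same rule between vowels gives [ʒuɣi].

[ʒuɣi]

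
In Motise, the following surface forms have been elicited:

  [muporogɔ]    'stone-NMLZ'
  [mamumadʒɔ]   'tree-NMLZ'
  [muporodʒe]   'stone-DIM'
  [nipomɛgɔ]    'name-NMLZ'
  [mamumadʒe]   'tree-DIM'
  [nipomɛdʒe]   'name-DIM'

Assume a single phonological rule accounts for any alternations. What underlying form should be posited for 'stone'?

/muporog/

In [muporogɔ] and [muporodʒe] the final segment of 'stone' alternates: [g] ~ [dʒ].
If /dʒ/ were underlying and a rule turned it into [g] before the NMLZ suffix, 'tree' would also alternate; but it has [dʒ] in both [mamumadʒɔ] and [mamumadʒe].
So /g/ is underlying, and a rule of palatalization before a front vowel — /g/ becomes palato-alveolar [dʒ] before a front vowel — gives [dʒ].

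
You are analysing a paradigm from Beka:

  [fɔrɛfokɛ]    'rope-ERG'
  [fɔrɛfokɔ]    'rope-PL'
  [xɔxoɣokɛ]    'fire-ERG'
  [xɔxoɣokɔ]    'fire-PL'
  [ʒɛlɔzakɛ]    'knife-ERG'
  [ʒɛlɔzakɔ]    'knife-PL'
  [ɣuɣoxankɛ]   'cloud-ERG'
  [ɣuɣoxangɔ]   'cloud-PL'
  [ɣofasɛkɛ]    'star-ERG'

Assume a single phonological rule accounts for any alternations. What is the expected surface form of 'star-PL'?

The PL suffix surfaces as [-gɔ] and [-kɔ], depending on the final segment of the stem.
By contrast the ERG suffix keeps its initial [k] throughout — that segment must be underlying.
So the underlying form is /-gɔ/, and voiced stops become voiceless after a vowel.
After 'star', which ends in a vowel, the suffix surfaces as [-kɔ], giving [ɣofasɛkɔ].

[ɣofasɛkɔ]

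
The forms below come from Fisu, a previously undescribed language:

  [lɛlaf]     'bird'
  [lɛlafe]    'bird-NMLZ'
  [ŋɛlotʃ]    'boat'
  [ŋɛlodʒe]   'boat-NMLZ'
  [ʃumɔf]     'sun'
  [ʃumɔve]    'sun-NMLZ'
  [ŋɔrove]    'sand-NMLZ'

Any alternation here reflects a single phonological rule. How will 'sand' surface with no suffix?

'sun' shows [f] ~ [v] at the end of the stem ([ʃumɔf] vs [ʃumɔve]).
The stem 'bird' ([lɛlaf], [lɛlafe]) shows [f] unchanged in both environments, so [f] cannot be basic with [v] derived before the NMLZ suffix.
Therefore /v/ is basic and [f] is derived by word-final obstruent devoicing (voiced obstruents become voiceless word-finally).
From [ŋɔrove] the stem 'sand' is /ŋɔrov/; word-finally this yields [ŋɔrof].

[ŋɔrof]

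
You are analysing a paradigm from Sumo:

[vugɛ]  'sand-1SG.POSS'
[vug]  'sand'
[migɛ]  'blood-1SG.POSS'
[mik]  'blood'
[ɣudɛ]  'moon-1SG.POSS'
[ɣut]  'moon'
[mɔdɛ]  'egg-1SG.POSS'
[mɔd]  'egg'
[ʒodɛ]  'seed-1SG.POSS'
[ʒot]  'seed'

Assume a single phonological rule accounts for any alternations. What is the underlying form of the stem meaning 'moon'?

/ɣut/

The stem for 'moon' ends in [d] in [ɣudɛ] but [t] in [ɣut].
But 'egg' keeps [d] in both environments ([mɔdɛ], [mɔd]), so there is no rule changing /d/ to [t] in isolation.
The underlying segment must be /t/; voiceless stops become voiced between vowels, yielding [d] there.
So 'moon' = /ɣut/.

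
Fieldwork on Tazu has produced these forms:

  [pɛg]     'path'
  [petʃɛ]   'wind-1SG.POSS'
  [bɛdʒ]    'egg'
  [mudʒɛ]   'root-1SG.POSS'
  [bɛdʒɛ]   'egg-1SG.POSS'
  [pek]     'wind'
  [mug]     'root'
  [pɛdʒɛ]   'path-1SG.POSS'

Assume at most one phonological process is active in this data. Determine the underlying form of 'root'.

/mug/

The root 'root' surfaces as [mudʒɛ] and [mug], with a stem-final [dʒ] ~ [g] alternation.
But 'egg' keeps [dʒ] in both environments ([bɛdʒɛ], [bɛdʒ]), so there is no rule changing /dʒ/ to [g] in isolation.
The alternation reflects palatalization before a front vowel: /k/ and /g/ become palato-alveolar [tʃ] and [dʒ] before a front vowel. /g/ is underlying.
So 'root' = /mug/.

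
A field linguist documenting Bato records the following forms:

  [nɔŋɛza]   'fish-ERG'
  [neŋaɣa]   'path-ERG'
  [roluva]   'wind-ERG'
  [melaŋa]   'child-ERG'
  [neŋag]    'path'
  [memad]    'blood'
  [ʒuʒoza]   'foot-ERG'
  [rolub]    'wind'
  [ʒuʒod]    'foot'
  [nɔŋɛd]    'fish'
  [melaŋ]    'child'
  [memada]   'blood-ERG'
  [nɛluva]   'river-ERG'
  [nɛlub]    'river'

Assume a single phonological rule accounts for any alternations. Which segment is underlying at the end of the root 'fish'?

/z/

'fish' shows [d] ~ [z] at the end of the stem ([nɔŋɛd] vs [nɔŋɛza]).
The stem 'blood' ([memad], [memada]) shows [d] unchanged in both environments, so [d] cannot be basic with [z] derived before the ERG suffix.
The underlying segment must be /z/; voiced fricatives become stops word-finally, yielding [d] there.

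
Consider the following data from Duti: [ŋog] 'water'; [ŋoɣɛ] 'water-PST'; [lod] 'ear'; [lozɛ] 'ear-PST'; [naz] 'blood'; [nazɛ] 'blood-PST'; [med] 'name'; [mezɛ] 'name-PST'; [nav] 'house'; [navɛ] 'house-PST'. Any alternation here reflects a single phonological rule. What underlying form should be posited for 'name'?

/med/

In [med] and [mezɛ] the final segment of 'name' alternates: [d] ~ [z].
If /z/ were underlying and a rule turned it into [d] in isolation, 'blood' would also alternate; but it has [z] in both [naz] and [nazɛ].
The alternation reflects intervocalic spirantization: voiced stops become fricatives between vowels. /d/ is underlying.
Hence 'name' is /med/ underlyingly.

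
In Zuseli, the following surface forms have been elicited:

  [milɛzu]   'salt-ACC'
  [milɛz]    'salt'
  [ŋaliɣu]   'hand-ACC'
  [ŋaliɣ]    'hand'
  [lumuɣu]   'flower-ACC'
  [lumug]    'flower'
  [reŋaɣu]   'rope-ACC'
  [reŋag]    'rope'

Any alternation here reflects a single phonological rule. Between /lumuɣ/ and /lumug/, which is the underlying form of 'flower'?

/lumug/

The root 'flower' surfaces as [lumuɣu] and [lumug], with a stem-final [ɣ] ~ [g] alternation.
The stem 'hand' ([ŋaliɣu], [ŋaliɣ]) shows [ɣ] unchanged in both environments, so [ɣ] cannot be basic with [g] derived in isolation.
So /g/ is underlying, and a rule of intervocalic spirantization — voiced stops become fricatives between vowels — gives [ɣ].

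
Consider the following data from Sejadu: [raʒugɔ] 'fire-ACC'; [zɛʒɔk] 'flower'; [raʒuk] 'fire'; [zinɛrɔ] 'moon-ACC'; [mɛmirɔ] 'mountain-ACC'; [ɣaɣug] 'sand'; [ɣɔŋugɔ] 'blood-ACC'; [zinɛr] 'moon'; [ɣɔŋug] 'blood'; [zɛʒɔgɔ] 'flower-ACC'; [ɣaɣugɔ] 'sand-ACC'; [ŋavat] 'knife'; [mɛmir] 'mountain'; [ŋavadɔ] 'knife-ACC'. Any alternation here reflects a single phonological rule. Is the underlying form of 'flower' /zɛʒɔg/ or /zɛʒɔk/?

/zɛʒɔk/

'flower' shows [k] ~ [g] at the end of the stem ([zɛʒɔk] vs [zɛʒɔgɔ]).
But 'sand' keeps [g] in both environments ([ɣaɣug], [ɣaɣugɔ]), so there is no rule changing /g/ to [k] in isolation.
So /k/ is underlying, and a rule of intervocalic voicing — voiceless stops become voiced between vowels — gives [g].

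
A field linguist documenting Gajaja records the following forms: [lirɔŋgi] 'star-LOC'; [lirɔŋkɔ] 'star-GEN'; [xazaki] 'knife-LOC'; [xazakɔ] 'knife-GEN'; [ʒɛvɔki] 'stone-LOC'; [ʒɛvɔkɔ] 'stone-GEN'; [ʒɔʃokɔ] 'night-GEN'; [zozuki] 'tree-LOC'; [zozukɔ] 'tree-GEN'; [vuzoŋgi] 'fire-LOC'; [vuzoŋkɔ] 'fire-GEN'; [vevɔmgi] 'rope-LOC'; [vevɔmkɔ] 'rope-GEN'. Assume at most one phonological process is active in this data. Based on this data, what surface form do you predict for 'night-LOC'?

[ʒɔʃoki]

The LOC suffix surfaces as [-gi] and [-ki], depending on the final segment of the stem.
The GEN suffix, which begins with [k], is invariant after every stem; so [k] is not altered by any rule here.
The LOC suffix is therefore /-gi/ underlyingly, with post-vocalic devoicing: voiced stops become voiceless after a vowel.
After 'night', which ends in a vowel, the suffix surfaces as [-ki], giving [ʒɔʃoki].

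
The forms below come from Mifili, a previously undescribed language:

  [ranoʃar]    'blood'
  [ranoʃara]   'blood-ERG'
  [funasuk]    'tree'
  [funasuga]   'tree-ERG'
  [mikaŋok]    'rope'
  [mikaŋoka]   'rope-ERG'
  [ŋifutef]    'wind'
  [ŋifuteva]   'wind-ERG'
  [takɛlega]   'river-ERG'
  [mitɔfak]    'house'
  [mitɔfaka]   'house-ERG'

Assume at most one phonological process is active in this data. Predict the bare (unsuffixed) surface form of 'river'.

The root 'tree' surfaces as [funasuk] and [funasuga], with a stem-final [k] ~ [g] alternation.
If /k/ were underlying and a rule turned it into [g] before the ERG suffix, 'house' would also alternate; but it has [k] in both [mitɔfak] and [mitɔfaka].
The alternation reflects word-final obstruent devoicing: voiced obstruents become voiceless word-finally. /g/ is underlying.
The one attested form of 'river', [takɛlega], shows underlying /takɛleg/. Applying the same rule word-finally gives [takɛlek].

[takɛlek]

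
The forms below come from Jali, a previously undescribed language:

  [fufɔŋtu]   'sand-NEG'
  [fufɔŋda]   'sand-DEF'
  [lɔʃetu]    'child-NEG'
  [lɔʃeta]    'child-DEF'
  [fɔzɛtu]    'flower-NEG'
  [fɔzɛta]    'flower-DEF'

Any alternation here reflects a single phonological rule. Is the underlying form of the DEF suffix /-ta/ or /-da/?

/-da/

The DEF morpheme has two allomorphs, [-da] and [-ta].
By contrast the NEG suffix keeps its initial [t] throughout — that segment must be underlying.
The DEF suffix is therefore /-da/ underlyingly, with post-vocalic devoicing: voiced stops become voiceless after a vowel.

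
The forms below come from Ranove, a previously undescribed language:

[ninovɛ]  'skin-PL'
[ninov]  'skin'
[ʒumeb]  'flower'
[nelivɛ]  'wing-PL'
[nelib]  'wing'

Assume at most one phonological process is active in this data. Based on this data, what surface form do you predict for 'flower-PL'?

[ʒumevɛ]

The root 'wing' surfaces as [nelivɛ] and [nelib], with a stem-final [v] ~ [b] alternation.
But 'skin' keeps [v] in both environments ([ninovɛ], [ninov]), so there is no rule changing /v/ to [b] in isolation.
So /b/ is underlying, and a rule of intervocalic spirantization — voiced stops become fricatives between vowels — gives [v].
The one attested form of 'flower', [ʒumeb], shows underlying /ʒumeb/. Applying the same rule between vowels gives [ʒumevɛ].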